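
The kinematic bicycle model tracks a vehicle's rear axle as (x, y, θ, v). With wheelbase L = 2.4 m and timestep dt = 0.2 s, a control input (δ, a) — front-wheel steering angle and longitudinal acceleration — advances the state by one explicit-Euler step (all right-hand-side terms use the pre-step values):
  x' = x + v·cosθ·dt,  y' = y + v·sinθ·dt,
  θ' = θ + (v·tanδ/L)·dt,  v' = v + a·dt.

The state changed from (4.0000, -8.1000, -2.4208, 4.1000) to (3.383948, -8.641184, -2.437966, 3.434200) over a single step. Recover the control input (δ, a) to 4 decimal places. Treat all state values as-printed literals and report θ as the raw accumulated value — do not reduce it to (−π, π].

a = (v'−v)/dt = (-0.665800)/0.2 = -3.3290
Δθ = θ'−θ = -0.017166;  (v·dt/L) = 4.1000·0.2/2.4 = 0.341667
tan δ = Δθ·L/(v·dt) = -0.050242  →  δ = -0.0502

δ = -0.0502, a = -3.3290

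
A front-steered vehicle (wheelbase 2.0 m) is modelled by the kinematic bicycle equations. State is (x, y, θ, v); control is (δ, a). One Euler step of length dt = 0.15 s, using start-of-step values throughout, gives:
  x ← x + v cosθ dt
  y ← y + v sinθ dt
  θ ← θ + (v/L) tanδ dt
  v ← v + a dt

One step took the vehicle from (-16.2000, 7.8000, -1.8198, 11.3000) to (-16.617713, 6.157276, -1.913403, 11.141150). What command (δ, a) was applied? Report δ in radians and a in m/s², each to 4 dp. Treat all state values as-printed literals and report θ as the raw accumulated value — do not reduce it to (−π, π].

δ = -0.1100, a = -1.0590

a = (v'−v)/dt = (-0.158850)/0.15 = -1.0590
Δθ = θ'−θ = -0.093603;  (v·dt/L) = 11.3000·0.15/2.0 = 0.847500
tan δ = Δθ·L/(v·dt) = -0.110446  →  δ = -0.1100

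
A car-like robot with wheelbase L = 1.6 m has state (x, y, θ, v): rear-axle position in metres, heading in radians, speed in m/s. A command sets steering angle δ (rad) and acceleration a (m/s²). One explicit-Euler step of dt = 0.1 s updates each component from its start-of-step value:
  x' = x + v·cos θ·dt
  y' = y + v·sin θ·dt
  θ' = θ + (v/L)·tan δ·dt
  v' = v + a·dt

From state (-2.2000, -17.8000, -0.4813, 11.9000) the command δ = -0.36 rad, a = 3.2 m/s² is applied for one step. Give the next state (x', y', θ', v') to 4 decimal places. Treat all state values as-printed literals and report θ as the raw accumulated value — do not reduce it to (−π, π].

(-1.1452, -18.3509, -0.7612, 12.2200)

x' = -2.2000 + 11.9000·cos(-0.4813)·0.1 = -1.1452
y' = -17.8000 + 11.9000·sin(-0.4813)·0.1 = -18.3509
θ' = -0.4813 + (11.9000/1.6)·tan(-0.36)·0.1 = -0.7612
v' = 11.9000 + 3.2000·0.1 = 12.2200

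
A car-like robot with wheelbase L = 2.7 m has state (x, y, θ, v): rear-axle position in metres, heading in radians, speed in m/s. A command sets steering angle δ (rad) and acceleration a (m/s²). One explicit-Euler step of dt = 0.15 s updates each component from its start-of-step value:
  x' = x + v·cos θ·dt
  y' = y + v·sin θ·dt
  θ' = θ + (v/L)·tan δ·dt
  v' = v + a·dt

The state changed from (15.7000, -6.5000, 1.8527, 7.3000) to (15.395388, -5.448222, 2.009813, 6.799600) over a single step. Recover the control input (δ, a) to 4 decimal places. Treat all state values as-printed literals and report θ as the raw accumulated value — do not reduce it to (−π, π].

a = (v'−v)/dt = (-0.500400)/0.15 = -3.3360
Δθ = θ'−θ = 0.157113;  (v·dt/L) = 7.3000·0.15/2.7 = 0.405556
tan δ = Δθ·L/(v·dt) = 0.387402  →  δ = 0.3696

δ = 0.3696, a = -3.3360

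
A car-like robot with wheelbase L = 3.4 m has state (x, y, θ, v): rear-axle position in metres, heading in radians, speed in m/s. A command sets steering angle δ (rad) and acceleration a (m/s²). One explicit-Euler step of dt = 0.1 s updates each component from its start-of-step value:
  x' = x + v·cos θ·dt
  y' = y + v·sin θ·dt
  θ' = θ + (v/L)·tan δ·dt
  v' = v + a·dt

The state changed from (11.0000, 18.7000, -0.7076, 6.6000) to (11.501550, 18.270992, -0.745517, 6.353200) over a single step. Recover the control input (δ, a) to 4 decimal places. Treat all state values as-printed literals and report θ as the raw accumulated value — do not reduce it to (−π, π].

a = (v'−v)/dt = (-0.246800)/0.1 = -2.4680
Δθ = θ'−θ = -0.037917;  (v·dt/L) = 6.6000·0.1/3.4 = 0.194118
tan δ = Δθ·L/(v·dt) = -0.195330  →  δ = -0.1929

δ = -0.1929, a = -2.4680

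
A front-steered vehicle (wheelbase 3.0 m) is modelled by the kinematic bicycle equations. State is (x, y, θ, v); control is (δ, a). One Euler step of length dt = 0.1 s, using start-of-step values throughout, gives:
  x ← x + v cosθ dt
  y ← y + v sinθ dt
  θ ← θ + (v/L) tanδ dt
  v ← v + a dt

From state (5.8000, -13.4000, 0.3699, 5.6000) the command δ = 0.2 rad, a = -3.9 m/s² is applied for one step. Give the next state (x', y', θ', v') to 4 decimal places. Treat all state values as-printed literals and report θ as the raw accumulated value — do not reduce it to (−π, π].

x' = 5.8000 + 5.6000·cos(0.3699)·0.1 = 6.3221
y' = -13.4000 + 5.6000·sin(0.3699)·0.1 = -13.1975
θ' = 0.3699 + (5.6000/3.0)·tan(0.2)·0.1 = 0.4077
v' = 5.6000 − 3.9000·0.1 = 5.2100

(6.3221, -13.1975, 0.4077, 5.2100)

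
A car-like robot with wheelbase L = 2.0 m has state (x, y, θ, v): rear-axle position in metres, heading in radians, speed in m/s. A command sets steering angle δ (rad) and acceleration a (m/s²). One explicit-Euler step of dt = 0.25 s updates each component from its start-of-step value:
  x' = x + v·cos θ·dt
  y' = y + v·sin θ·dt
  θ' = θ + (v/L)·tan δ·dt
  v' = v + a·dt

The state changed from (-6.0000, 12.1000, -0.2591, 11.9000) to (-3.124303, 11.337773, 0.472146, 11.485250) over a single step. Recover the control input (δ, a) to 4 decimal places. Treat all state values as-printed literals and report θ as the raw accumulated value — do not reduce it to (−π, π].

δ = 0.4569, a = -1.6590

a = (v'−v)/dt = (-0.414750)/0.25 = -1.6590
Δθ = θ'−θ = 0.731246;  (v·dt/L) = 11.9000·0.25/2.0 = 1.487500
tan δ = Δθ·L/(v·dt) = 0.491594  →  δ = 0.4569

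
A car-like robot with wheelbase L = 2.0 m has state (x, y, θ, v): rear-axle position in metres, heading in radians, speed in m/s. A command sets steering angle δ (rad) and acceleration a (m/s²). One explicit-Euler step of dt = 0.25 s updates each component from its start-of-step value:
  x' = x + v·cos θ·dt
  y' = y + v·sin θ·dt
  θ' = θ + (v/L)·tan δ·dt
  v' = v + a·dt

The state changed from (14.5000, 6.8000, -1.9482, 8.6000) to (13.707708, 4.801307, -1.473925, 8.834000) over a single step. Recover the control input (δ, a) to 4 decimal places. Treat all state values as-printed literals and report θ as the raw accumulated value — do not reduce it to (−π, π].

δ = 0.4155, a = 0.9360

a = (v'−v)/dt = (0.234000)/0.25 = 0.9360
Δθ = θ'−θ = 0.474275;  (v·dt/L) = 8.6000·0.25/2.0 = 1.075000
tan δ = Δθ·L/(v·dt) = 0.441186  →  δ = 0.4155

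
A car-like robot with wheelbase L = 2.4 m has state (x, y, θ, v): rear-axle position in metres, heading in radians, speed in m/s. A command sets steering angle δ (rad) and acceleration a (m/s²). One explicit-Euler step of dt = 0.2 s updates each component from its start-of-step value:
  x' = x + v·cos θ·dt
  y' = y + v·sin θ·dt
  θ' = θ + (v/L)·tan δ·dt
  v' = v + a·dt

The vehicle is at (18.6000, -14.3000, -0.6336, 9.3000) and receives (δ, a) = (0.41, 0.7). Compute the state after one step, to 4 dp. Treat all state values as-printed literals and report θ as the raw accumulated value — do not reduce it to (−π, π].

(20.0990, -15.4012, -0.2968, 9.4400)

x' = 18.6000 + 9.3000·cos(-0.6336)·0.2 = 20.0990
y' = -14.3000 + 9.3000·sin(-0.6336)·0.2 = -15.4012
θ' = -0.6336 + (9.3000/2.4)·tan(0.41)·0.2 = -0.2968
v' = 9.3000 + 0.7000·0.2 = 9.4400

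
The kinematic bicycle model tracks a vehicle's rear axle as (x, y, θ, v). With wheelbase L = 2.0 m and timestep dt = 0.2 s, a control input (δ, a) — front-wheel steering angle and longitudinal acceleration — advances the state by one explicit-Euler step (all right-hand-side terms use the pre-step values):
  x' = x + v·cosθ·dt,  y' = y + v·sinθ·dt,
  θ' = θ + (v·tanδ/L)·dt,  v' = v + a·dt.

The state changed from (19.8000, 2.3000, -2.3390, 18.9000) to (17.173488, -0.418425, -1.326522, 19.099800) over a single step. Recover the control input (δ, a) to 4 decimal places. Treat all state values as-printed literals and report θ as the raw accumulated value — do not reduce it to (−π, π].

a = (v'−v)/dt = (0.199800)/0.2 = 0.9990
Δθ = θ'−θ = 1.012478;  (v·dt/L) = 18.9000·0.2/2.0 = 1.890000
tan δ = Δθ·L/(v·dt) = 0.535703  →  δ = 0.4918

δ = 0.4918, a = 0.9990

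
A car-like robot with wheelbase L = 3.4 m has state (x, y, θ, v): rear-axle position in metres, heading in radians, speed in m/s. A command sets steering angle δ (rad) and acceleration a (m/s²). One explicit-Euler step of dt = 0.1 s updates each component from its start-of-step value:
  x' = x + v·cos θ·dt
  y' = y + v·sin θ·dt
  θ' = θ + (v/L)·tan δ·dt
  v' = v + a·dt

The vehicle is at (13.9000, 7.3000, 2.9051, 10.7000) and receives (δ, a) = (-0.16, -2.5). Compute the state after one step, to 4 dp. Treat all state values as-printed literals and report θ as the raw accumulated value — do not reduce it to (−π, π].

(12.8598, 7.5507, 2.8543, 10.4500)

x' = 13.9000 + 10.7000·cos(2.9051)·0.1 = 12.8598
y' = 7.3000 + 10.7000·sin(2.9051)·0.1 = 7.5507
θ' = 2.9051 + (10.7000/3.4)·tan(-0.16)·0.1 = 2.8543
v' = 10.7000 − 2.5000·0.1 = 10.4500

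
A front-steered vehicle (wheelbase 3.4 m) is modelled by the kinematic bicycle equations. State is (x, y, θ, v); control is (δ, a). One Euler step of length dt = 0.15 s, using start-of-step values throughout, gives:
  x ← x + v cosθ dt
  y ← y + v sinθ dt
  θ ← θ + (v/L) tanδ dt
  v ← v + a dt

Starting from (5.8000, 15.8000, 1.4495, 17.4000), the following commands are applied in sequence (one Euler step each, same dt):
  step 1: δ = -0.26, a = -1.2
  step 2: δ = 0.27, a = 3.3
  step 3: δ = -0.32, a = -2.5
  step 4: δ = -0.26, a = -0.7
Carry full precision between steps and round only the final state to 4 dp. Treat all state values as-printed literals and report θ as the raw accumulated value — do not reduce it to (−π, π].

(8.1983, 25.8988, 0.9930, 17.2350)

after step 1 (δ=-0.26, a=-1.2): (6.115808, 18.390823, 1.245289, 17.220000)
after step 2 (δ=0.27, a=3.3): (6.941823, 20.838187, 1.455544, 17.715000)
after step 3 (δ=-0.32, a=-2.5): (7.247399, 23.477808, 1.196549, 17.340000)
after step 4 (δ=-0.26, a=-0.7): (8.198253, 25.898774, 0.993042, 17.235000)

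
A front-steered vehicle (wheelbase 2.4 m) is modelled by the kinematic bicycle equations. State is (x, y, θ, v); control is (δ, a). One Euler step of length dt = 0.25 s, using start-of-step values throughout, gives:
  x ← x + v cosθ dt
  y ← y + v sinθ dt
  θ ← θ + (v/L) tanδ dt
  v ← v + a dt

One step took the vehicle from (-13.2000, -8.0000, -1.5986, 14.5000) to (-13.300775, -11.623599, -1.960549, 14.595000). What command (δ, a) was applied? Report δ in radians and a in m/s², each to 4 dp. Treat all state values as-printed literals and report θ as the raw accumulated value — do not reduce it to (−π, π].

a = (v'−v)/dt = (0.095000)/0.25 = 0.3800
Δθ = θ'−θ = -0.361949;  (v·dt/L) = 14.5000·0.25/2.4 = 1.510417
tan δ = Δθ·L/(v·dt) = -0.239635  →  δ = -0.2352

δ = -0.2352, a = 0.3800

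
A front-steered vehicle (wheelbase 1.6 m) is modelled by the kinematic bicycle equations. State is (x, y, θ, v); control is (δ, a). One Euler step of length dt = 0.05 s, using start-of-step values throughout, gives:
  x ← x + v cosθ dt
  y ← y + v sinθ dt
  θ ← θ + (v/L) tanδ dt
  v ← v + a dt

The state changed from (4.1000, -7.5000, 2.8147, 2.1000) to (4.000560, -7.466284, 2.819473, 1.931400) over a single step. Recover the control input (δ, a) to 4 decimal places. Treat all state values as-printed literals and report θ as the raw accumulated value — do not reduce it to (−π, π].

a = (v'−v)/dt = (-0.168600)/0.05 = -3.3720
Δθ = θ'−θ = 0.004773;  (v·dt/L) = 2.1000·0.05/1.6 = 0.065625
tan δ = Δθ·L/(v·dt) = 0.072731  →  δ = 0.0726

δ = 0.0726, a = -3.3720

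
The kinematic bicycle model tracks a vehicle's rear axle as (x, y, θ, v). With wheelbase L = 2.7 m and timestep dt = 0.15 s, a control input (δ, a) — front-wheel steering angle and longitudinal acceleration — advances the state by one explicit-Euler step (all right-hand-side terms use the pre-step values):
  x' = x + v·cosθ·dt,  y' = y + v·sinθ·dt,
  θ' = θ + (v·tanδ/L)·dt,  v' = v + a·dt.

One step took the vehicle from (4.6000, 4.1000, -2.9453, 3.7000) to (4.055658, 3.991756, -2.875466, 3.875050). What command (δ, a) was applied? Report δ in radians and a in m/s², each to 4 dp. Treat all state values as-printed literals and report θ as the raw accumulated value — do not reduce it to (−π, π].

δ = 0.3275, a = 1.1670

a = (v'−v)/dt = (0.175050)/0.15 = 1.1670
Δθ = θ'−θ = 0.069834;  (v·dt/L) = 3.7000·0.15/2.7 = 0.205556
tan δ = Δθ·L/(v·dt) = 0.339733  →  δ = 0.3275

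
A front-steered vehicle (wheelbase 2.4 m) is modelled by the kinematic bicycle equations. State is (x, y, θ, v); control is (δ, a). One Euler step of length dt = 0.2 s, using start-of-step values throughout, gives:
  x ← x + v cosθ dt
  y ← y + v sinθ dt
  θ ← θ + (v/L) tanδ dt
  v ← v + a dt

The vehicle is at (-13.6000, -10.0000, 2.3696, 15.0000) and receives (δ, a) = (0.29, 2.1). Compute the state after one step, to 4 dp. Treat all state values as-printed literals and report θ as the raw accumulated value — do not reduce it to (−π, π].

(-15.7496, -7.9073, 2.7426, 15.4200)

x' = -13.6000 + 15.0000·cos(2.3696)·0.2 = -15.7496
y' = -10.0000 + 15.0000·sin(2.3696)·0.2 = -7.9073
θ' = 2.3696 + (15.0000/2.4)·tan(0.29)·0.2 = 2.7426
v' = 15.0000 + 2.1000·0.2 = 15.4200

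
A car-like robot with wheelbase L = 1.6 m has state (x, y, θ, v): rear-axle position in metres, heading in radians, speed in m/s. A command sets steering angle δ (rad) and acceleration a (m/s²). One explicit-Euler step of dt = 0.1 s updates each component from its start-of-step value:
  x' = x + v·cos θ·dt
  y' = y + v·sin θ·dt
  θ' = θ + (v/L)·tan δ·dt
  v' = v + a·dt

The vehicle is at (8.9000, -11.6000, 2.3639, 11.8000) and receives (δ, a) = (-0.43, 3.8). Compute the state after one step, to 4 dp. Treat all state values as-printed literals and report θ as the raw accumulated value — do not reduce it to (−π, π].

(8.0592, -10.7721, 2.0257, 12.1800)

x' = 8.9000 + 11.8000·cos(2.3639)·0.1 = 8.0592
y' = -11.6000 + 11.8000·sin(2.3639)·0.1 = -10.7721
θ' = 2.3639 + (11.8000/1.6)·tan(-0.43)·0.1 = 2.0257
v' = 11.8000 + 3.8000·0.1 = 12.1800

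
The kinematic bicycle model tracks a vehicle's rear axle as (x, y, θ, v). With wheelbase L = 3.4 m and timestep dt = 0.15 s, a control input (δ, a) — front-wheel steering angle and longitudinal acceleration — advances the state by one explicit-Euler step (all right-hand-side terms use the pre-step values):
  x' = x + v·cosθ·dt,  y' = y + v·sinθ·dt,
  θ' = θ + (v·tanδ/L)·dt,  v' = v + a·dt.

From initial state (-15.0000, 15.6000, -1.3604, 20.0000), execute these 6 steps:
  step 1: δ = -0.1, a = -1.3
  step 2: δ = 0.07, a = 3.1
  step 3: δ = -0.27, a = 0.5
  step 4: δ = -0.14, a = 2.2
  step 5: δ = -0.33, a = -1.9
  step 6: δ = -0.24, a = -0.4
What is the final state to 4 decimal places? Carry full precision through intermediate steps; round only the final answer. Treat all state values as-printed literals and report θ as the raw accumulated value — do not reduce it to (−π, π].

after step 1 (δ=-0.1, a=-1.3): (-14.373457, 12.666155, -1.448931, 19.805000)
after step 2 (δ=0.07, a=3.1): (-14.012320, 9.717438, -1.387668, 20.270000)
after step 3 (δ=-0.27, a=0.5): (-13.458626, 6.727778, -1.635163, 20.345000)
after step 4 (δ=-0.14, a=2.2): (-13.654921, 3.682348, -1.761651, 20.675000)
after step 5 (δ=-0.33, a=-1.9): (-14.243222, 0.637409, -2.074079, 20.390000)
after step 6 (δ=-0.24, a=-0.4): (-15.718347, -2.041850, -2.294216, 20.330000)

(-15.7183, -2.0418, -2.2942, 20.3300)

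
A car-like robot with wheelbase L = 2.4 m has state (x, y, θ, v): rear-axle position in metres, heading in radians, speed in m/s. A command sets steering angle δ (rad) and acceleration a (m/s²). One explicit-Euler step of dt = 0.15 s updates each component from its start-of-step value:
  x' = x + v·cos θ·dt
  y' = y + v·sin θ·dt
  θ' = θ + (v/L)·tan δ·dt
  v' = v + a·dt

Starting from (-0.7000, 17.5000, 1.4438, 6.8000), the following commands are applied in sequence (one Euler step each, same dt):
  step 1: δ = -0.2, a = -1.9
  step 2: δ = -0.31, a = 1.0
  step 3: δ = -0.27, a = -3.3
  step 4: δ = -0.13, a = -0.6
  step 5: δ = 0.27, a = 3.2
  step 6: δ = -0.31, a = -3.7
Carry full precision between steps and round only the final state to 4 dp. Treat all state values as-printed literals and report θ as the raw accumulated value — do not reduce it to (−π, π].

(1.2142, 22.9390, 1.0353, 6.0050)

after step 1 (δ=-0.2, a=-1.9): (-0.570812, 18.511786, 1.357648, 6.515000)
after step 2 (δ=-0.31, a=1.0): (-0.364086, 19.466920, 1.227215, 6.665000)
after step 3 (δ=-0.27, a=-3.3): (-0.027309, 20.408239, 1.111928, 6.170000)
after step 4 (δ=-0.13, a=-0.6): (0.382626, 21.238000, 1.061512, 6.080000)
after step 5 (δ=0.27, a=3.2): (0.827274, 22.034262, 1.166680, 6.560000)
after step 6 (δ=-0.31, a=-3.7): (1.214189, 22.939001, 1.035346, 6.005000)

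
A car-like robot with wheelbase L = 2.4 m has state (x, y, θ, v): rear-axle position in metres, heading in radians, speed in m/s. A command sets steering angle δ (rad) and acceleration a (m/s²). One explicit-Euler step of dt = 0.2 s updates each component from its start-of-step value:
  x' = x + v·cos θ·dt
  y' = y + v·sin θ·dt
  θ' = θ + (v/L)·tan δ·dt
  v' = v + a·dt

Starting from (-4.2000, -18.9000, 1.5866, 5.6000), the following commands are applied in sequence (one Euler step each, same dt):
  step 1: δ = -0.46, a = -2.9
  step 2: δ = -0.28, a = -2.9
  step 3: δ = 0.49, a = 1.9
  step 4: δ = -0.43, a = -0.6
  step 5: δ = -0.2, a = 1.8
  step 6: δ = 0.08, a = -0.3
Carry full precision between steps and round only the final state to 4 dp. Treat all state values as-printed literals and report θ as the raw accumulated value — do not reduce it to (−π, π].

(-2.8837, -13.1833, 1.2026, 5.0000)

after step 1 (δ=-0.46, a=-2.9): (-4.217699, -17.780140, 1.355391, 5.020000)
after step 2 (δ=-0.28, a=-2.9): (-4.003101, -16.799343, 1.235097, 4.440000)
after step 3 (δ=0.49, a=1.9): (-3.710567, -15.960911, 1.432451, 4.820000)
after step 4 (δ=-0.43, a=-0.6): (-3.577627, -15.006121, 1.248238, 4.700000)
after step 5 (δ=-0.2, a=1.8): (-3.279652, -14.114599, 1.168843, 5.060000)
after step 6 (δ=0.08, a=-0.3): (-2.883741, -13.183257, 1.202649, 5.000000)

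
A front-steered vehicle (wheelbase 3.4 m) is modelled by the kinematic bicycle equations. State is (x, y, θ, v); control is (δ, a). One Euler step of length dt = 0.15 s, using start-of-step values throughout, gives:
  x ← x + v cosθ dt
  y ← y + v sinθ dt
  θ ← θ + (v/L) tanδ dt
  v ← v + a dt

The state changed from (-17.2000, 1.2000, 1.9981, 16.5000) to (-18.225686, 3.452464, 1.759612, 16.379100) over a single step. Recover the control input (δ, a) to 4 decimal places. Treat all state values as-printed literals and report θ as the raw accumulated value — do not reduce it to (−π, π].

a = (v'−v)/dt = (-0.120900)/0.15 = -0.8060
Δθ = θ'−θ = -0.238488;  (v·dt/L) = 16.5000·0.15/3.4 = 0.727941
tan δ = Δθ·L/(v·dt) = -0.327620  →  δ = -0.3166

δ = -0.3166, a = -0.8060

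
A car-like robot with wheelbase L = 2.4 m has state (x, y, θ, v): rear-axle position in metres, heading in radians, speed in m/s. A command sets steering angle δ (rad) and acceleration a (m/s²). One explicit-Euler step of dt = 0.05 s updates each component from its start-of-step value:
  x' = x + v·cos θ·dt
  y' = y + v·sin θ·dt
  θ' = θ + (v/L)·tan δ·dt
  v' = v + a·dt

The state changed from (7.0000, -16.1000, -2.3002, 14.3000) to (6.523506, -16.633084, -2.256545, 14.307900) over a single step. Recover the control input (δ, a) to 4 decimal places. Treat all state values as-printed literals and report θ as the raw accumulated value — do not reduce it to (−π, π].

a = (v'−v)/dt = (0.007900)/0.05 = 0.1580
Δθ = θ'−θ = 0.043655;  (v·dt/L) = 14.3000·0.05/2.4 = 0.297917
tan δ = Δθ·L/(v·dt) = 0.146534  →  δ = 0.1455

δ = 0.1455, a = 0.1580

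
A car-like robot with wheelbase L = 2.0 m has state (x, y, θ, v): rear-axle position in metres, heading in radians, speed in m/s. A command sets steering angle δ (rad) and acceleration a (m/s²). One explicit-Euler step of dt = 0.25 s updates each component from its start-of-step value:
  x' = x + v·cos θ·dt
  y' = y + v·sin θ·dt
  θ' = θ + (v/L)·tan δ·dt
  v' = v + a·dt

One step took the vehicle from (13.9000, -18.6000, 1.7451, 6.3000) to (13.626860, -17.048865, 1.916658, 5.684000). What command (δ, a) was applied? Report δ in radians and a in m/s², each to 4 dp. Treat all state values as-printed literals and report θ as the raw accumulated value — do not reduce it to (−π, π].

a = (v'−v)/dt = (-0.616000)/0.25 = -2.4640
Δθ = θ'−θ = 0.171558;  (v·dt/L) = 6.3000·0.25/2.0 = 0.787500
tan δ = Δθ·L/(v·dt) = 0.217851  →  δ = 0.2145

δ = 0.2145, a = -2.4640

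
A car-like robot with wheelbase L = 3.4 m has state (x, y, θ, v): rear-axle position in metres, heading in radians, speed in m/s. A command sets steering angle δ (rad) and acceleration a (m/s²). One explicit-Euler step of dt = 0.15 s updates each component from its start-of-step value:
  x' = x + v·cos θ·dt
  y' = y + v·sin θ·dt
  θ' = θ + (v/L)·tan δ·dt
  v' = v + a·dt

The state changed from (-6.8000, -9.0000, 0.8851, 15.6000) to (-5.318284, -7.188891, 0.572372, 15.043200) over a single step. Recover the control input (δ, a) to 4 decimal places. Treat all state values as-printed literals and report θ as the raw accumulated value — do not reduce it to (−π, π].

a = (v'−v)/dt = (-0.556800)/0.15 = -3.7120
Δθ = θ'−θ = -0.312728;  (v·dt/L) = 15.6000·0.15/3.4 = 0.688235
tan δ = Δθ·L/(v·dt) = -0.454391  →  δ = -0.4265

δ = -0.4265, a = -3.7120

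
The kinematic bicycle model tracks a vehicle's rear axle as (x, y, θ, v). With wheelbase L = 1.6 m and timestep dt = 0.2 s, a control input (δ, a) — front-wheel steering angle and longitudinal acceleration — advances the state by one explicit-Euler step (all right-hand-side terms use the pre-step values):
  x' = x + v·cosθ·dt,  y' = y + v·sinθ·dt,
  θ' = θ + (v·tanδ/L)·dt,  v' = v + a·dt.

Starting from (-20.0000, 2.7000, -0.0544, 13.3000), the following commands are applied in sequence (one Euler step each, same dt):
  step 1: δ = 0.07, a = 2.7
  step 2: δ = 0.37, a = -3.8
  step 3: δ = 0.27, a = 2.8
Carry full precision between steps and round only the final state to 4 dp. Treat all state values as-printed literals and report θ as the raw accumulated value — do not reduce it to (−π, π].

(-12.6374, 4.4780, 1.1857, 13.6400)

after step 1 (δ=0.07, a=2.7): (-17.343935, 2.555367, 0.062165, 13.840000)
after step 2 (δ=0.37, a=-3.8): (-14.581282, 2.727331, 0.733169, 13.080000)
after step 3 (δ=0.27, a=2.8): (-12.637443, 4.478030, 1.185668, 13.640000)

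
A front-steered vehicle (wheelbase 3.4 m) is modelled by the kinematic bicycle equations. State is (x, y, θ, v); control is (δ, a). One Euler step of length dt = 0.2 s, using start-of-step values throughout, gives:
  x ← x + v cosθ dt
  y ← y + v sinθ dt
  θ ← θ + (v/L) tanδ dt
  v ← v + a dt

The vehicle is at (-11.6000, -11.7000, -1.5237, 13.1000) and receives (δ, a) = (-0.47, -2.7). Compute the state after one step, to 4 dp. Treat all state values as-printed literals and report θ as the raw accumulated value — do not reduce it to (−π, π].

x' = -11.6000 + 13.1000·cos(-1.5237)·0.2 = -11.4767
y' = -11.7000 + 13.1000·sin(-1.5237)·0.2 = -14.3171
θ' = -1.5237 + (13.1000/3.4)·tan(-0.47)·0.2 = -1.9151
v' = 13.1000 − 2.7000·0.2 = 12.5600

(-11.4767, -14.3171, -1.9151, 12.5600)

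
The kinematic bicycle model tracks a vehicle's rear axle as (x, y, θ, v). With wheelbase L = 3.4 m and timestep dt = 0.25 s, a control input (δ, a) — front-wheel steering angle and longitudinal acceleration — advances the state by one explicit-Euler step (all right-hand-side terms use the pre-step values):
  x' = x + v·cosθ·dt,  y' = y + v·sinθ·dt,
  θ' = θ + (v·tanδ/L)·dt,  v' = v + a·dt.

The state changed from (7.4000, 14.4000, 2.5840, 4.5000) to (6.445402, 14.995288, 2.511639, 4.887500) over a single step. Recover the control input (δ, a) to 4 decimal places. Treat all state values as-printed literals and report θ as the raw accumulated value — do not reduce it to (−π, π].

δ = -0.2153, a = 1.5500

a = (v'−v)/dt = (0.387500)/0.25 = 1.5500
Δθ = θ'−θ = -0.072361;  (v·dt/L) = 4.5000·0.25/3.4 = 0.330882
tan δ = Δθ·L/(v·dt) = -0.218691  →  δ = -0.2153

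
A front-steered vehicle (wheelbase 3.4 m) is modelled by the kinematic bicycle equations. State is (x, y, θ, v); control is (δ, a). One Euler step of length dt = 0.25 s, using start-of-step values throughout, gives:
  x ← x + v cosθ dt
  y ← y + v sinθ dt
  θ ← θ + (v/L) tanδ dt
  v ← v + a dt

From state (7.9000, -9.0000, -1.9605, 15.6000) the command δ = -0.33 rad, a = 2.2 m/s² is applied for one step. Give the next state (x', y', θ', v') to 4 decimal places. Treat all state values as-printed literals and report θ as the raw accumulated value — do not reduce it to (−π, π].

x' = 7.9000 + 15.6000·cos(-1.9605)·0.25 = 6.4183
y' = -9.0000 + 15.6000·sin(-1.9605)·0.25 = -12.6076
θ' = -1.9605 + (15.6000/3.4)·tan(-0.33)·0.25 = -2.3534
v' = 15.6000 + 2.2000·0.25 = 16.1500

(6.4183, -12.6076, -2.3534, 16.1500)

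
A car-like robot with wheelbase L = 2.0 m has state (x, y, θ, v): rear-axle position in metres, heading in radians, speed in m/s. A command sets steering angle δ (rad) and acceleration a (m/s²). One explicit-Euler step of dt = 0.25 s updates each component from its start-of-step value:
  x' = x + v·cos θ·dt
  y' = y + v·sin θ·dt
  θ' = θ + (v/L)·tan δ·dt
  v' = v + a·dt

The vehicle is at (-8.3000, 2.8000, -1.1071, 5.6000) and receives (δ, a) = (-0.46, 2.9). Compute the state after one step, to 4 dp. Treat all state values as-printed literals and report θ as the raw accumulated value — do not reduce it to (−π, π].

x' = -8.3000 + 5.6000·cos(-1.1071)·0.25 = -7.6738
y' = 2.8000 + 5.6000·sin(-1.1071)·0.25 = 1.5478
θ' = -1.1071 + (5.6000/2.0)·tan(-0.46)·0.25 = -1.4539
v' = 5.6000 + 2.9000·0.25 = 6.3250

(-7.6738, 1.5478, -1.4539, 6.3250)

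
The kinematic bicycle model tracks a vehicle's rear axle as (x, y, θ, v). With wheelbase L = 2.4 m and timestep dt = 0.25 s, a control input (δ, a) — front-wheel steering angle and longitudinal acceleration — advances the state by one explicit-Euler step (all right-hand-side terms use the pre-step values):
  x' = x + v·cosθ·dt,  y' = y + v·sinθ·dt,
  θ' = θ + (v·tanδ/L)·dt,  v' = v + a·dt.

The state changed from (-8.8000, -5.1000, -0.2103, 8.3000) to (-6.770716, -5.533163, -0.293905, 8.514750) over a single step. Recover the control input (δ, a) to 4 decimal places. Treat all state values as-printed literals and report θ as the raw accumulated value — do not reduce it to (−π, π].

δ = -0.0964, a = 0.8590

a = (v'−v)/dt = (0.214750)/0.25 = 0.8590
Δθ = θ'−θ = -0.083605;  (v·dt/L) = 8.3000·0.25/2.4 = 0.864583
tan δ = Δθ·L/(v·dt) = -0.096700  →  δ = -0.0964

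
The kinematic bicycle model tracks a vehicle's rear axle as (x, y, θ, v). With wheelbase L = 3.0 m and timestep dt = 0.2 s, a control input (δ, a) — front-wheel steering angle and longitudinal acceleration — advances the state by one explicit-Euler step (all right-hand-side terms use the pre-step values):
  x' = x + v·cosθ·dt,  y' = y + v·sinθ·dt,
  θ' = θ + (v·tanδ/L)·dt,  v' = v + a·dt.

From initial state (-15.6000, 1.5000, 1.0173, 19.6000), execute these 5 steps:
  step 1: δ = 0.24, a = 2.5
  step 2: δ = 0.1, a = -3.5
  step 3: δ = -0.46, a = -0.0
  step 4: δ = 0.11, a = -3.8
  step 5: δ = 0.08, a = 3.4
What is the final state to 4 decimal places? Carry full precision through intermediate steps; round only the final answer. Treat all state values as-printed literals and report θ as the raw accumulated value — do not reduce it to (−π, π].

(-7.5109, 18.5541, 1.0732, 19.3200)

after step 1 (δ=0.24, a=2.5): (-13.539394, 4.834712, 1.337063, 20.100000)
after step 2 (δ=0.1, a=-3.5): (-12.608319, 8.745402, 1.471512, 19.400000)
after step 3 (δ=-0.46, a=-0.0): (-12.223727, 12.606295, 0.830731, 19.400000)
after step 4 (δ=0.11, a=-3.8): (-9.607303, 15.471382, 0.973574, 18.640000)
after step 5 (δ=0.08, a=3.4): (-7.510872, 18.554069, 1.073200, 19.320000)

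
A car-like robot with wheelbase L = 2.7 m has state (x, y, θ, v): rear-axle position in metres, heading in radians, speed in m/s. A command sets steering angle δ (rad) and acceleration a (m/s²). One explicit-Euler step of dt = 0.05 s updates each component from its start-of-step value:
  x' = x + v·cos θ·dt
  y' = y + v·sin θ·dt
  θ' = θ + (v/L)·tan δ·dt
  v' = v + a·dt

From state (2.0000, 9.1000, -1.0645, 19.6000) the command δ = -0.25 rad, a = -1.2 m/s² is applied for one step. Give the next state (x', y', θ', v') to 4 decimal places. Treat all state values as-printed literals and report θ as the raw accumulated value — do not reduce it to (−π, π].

x' = 2.0000 + 19.6000·cos(-1.0645)·0.05 = 2.4752
y' = 9.1000 + 19.6000·sin(-1.0645)·0.05 = 8.2429
θ' = -1.0645 + (19.6000/2.7)·tan(-0.25)·0.05 = -1.1572
v' = 19.6000 − 1.2000·0.05 = 19.5400

(2.4752, 8.2429, -1.1572, 19.5400)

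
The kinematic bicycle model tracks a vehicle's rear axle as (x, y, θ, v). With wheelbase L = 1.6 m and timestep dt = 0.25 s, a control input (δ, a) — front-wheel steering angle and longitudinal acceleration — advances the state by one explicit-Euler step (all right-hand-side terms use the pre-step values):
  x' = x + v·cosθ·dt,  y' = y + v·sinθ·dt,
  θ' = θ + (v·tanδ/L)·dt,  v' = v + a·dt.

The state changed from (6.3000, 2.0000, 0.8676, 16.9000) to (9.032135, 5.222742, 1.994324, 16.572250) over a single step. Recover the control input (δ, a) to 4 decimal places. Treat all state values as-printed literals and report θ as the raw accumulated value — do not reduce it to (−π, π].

δ = 0.4033, a = -1.3110

a = (v'−v)/dt = (-0.327750)/0.25 = -1.3110
Δθ = θ'−θ = 1.126724;  (v·dt/L) = 16.9000·0.25/1.6 = 2.640625
tan δ = Δθ·L/(v·dt) = 0.426688  →  δ = 0.4033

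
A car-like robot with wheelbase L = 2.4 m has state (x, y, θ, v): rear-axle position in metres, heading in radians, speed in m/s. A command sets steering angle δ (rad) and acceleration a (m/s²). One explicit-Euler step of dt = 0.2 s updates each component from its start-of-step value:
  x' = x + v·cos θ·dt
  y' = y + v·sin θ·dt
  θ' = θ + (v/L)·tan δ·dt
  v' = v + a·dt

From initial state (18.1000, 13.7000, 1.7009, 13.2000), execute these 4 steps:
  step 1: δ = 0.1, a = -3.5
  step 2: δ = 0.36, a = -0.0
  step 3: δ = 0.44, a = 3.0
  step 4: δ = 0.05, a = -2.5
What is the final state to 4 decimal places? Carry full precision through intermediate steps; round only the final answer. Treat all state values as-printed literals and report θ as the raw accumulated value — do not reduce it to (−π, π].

(13.3224, 21.8966, 2.7484, 12.6000)

after step 1 (δ=0.1, a=-3.5): (17.757494, 16.317688, 1.811268, 12.500000)
after step 2 (δ=0.36, a=-0.0): (17.162092, 18.745752, 2.203354, 12.500000)
after step 3 (δ=0.44, a=3.0): (15.684068, 20.762047, 2.693751, 13.100000)
after step 4 (δ=0.05, a=-2.5): (13.322442, 21.896562, 2.748380, 12.600000)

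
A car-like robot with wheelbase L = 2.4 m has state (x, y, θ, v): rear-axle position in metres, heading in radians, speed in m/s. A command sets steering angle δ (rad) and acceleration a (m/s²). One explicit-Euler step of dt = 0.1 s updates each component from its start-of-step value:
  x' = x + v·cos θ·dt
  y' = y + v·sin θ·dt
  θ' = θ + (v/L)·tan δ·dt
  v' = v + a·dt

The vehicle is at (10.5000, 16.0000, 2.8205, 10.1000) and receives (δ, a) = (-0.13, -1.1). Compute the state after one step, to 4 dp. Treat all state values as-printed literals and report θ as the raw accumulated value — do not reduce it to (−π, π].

x' = 10.5000 + 10.1000·cos(2.8205)·0.1 = 9.5416
y' = 16.0000 + 10.1000·sin(2.8205)·0.1 = 16.3188
θ' = 2.8205 + (10.1000/2.4)·tan(-0.13)·0.1 = 2.7655
v' = 10.1000 − 1.1000·0.1 = 9.9900

(9.5416, 16.3188, 2.7655, 9.9900)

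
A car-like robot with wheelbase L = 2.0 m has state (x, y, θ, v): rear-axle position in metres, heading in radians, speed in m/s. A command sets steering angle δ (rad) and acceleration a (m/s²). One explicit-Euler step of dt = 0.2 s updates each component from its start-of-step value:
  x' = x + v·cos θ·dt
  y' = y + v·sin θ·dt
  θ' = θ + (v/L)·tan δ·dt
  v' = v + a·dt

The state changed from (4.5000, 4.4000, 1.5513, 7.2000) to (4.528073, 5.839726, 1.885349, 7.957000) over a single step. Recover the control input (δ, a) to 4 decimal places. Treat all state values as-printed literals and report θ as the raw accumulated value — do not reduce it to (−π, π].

δ = 0.4344, a = 3.7850

a = (v'−v)/dt = (0.757000)/0.2 = 3.7850
Δθ = θ'−θ = 0.334049;  (v·dt/L) = 7.2000·0.2/2.0 = 0.720000
tan δ = Δθ·L/(v·dt) = 0.463957  →  δ = 0.4344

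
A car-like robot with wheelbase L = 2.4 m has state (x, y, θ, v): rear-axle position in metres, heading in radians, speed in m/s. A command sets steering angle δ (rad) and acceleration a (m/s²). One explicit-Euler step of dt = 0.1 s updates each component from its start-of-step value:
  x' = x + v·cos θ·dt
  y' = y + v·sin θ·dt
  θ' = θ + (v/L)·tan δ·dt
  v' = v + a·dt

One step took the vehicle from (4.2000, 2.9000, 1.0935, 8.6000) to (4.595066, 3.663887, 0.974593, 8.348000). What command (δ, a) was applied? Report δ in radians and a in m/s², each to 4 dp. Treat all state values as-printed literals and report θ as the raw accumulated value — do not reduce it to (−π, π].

a = (v'−v)/dt = (-0.252000)/0.1 = -2.5200
Δθ = θ'−θ = -0.118907;  (v·dt/L) = 8.6000·0.1/2.4 = 0.358333
tan δ = Δθ·L/(v·dt) = -0.331833  →  δ = -0.3204

δ = -0.3204, a = -2.5200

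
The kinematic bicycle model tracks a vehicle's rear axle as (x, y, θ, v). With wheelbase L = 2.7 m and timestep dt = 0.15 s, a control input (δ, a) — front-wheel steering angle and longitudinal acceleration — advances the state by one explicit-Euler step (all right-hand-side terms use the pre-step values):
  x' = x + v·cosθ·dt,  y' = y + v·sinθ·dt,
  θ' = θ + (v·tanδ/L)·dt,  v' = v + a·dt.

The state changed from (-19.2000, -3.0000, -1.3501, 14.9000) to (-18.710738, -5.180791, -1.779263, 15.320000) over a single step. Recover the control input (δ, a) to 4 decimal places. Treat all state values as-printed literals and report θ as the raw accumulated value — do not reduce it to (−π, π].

δ = -0.4783, a = 2.8000

a = (v'−v)/dt = (0.420000)/0.15 = 2.8000
Δθ = θ'−θ = -0.429163;  (v·dt/L) = 14.9000·0.15/2.7 = 0.827778
tan δ = Δθ·L/(v·dt) = -0.518452  →  δ = -0.4783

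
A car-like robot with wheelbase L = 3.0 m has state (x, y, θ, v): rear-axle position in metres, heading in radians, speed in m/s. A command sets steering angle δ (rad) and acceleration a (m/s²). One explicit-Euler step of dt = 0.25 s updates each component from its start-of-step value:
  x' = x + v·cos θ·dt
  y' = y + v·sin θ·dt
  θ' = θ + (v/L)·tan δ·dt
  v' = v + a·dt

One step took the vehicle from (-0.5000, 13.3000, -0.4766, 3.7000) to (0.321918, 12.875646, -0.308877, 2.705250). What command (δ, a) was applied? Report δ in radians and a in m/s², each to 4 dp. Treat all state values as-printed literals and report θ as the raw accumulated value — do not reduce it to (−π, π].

δ = 0.4982, a = -3.9790

a = (v'−v)/dt = (-0.994750)/0.25 = -3.9790
Δθ = θ'−θ = 0.167723;  (v·dt/L) = 3.7000·0.25/3.0 = 0.308333
tan δ = Δθ·L/(v·dt) = 0.543966  →  δ = 0.4982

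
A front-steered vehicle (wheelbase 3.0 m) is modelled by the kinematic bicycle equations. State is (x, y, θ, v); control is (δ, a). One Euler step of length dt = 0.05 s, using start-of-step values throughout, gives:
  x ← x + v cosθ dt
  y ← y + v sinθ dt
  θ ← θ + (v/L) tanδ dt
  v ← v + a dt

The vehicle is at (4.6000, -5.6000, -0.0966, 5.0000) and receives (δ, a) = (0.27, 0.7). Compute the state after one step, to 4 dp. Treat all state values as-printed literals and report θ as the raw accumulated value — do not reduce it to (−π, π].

x' = 4.6000 + 5.0000·cos(-0.0966)·0.05 = 4.8488
y' = -5.6000 + 5.0000·sin(-0.0966)·0.05 = -5.6241
θ' = -0.0966 + (5.0000/3.0)·tan(0.27)·0.05 = -0.0735
v' = 5.0000 + 0.7000·0.05 = 5.0350

(4.8488, -5.6241, -0.0735, 5.0350)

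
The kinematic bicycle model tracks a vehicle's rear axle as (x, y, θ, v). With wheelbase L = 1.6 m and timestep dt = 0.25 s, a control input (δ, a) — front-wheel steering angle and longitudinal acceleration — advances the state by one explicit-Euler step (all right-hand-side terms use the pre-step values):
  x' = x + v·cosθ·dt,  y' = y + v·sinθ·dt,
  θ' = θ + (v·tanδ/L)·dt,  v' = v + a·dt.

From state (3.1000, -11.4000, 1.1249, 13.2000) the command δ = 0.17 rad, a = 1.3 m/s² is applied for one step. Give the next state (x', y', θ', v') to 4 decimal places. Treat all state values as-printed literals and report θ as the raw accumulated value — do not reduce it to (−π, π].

x' = 3.1000 + 13.2000·cos(1.1249)·0.25 = 4.5232
y' = -11.4000 + 13.2000·sin(1.1249)·0.25 = -8.4227
θ' = 1.1249 + (13.2000/1.6)·tan(0.17)·0.25 = 1.4789
v' = 13.2000 + 1.3000·0.25 = 13.5250

(4.5232, -8.4227, 1.4789, 13.5250)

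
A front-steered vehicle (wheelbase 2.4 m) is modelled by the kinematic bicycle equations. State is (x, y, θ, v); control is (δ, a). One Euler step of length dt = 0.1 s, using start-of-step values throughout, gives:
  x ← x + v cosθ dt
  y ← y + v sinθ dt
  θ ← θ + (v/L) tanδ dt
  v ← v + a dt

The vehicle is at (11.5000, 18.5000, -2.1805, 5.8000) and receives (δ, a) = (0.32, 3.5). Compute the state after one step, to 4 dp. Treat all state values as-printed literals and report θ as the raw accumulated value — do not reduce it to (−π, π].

(11.1679, 18.0245, -2.1004, 6.1500)

x' = 11.5000 + 5.8000·cos(-2.1805)·0.1 = 11.1679
y' = 18.5000 + 5.8000·sin(-2.1805)·0.1 = 18.0245
θ' = -2.1805 + (5.8000/2.4)·tan(0.32)·0.1 = -2.1004
v' = 5.8000 + 3.5000·0.1 = 6.1500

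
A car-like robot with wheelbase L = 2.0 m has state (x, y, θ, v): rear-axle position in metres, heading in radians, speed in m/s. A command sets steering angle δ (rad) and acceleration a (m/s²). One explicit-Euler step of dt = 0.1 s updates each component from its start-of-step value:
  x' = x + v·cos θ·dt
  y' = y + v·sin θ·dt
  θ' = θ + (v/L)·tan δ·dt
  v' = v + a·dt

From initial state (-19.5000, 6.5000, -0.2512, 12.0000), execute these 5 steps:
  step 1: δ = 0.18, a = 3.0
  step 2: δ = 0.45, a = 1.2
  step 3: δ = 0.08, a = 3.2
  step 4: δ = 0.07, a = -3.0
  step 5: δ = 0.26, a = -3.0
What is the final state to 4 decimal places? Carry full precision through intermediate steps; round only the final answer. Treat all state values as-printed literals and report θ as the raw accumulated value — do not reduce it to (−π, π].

(-13.4401, 6.7858, 0.4150, 12.1400)

after step 1 (δ=0.18, a=3.0): (-18.337662, 6.201720, -0.142018, 12.300000)
after step 2 (δ=0.45, a=1.2): (-17.120045, 6.027624, 0.155061, 12.420000)
after step 3 (δ=0.08, a=3.2): (-15.892947, 6.219439, 0.204847, 12.740000)
after step 4 (δ=0.07, a=-3.0): (-14.645583, 6.478592, 0.249510, 12.440000)
after step 5 (δ=0.26, a=-3.0): (-13.440106, 6.785772, 0.414975, 12.140000)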